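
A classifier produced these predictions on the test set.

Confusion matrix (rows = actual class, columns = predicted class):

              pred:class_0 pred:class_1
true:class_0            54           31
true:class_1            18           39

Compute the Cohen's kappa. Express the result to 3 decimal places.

0.308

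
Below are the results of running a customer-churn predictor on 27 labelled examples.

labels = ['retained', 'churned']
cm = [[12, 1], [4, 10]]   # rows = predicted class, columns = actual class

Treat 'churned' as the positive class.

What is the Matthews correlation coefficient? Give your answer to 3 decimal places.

MCC = (TP·TN − FP·FN) / √((TP+FP)(TP+FN)(TN+FP)(TN+FN))
Numerator = 10·12 − 4·1 = 116
Denominator = √(14·11·16·13) = √32032 = 178.9749
MCC = 116 / 178.9749 = 0.648

0.648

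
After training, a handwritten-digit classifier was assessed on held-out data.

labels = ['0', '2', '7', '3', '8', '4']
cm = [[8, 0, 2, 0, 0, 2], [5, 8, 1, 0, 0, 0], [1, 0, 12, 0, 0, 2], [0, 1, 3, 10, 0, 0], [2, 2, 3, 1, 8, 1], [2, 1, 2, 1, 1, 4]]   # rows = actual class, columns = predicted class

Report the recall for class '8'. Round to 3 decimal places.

0.471

One-vs-rest for '8': TP = diagonal; FP = other classes predicted '8'; FN = '8' predicted as other.
recall = TP/(TP+FN).
8: TP=8, FN=2+2+3+1+1=9 → 8/17 = 0.4706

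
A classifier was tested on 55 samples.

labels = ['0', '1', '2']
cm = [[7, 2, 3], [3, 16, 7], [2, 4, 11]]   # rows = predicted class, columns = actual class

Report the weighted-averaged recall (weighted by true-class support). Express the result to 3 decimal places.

0.618

Per-class recall (TP/(TP+FN)):
  0: TP=7, FN=3+2=5 → 7/12 = 0.5833
  1: TP=16, FN=2+4=6 → 16/22 = 0.7273
  2: TP=11, FN=3+7=10 → 11/21 = 0.5238
Weighted-recall = Σ (supportᵢ/N)·recallᵢ with N=55: (12/55)·0.5833 + (22/55)·0.7273 + (21/55)·0.5238 = 0.618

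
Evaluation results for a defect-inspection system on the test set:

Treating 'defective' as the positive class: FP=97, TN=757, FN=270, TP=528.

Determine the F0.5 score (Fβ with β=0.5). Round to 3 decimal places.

Fβ = (1+β²)·TP / ((1+β²)·TP + β²·FN + FP), with β²=1/4
= 1.25·528 / (1.25·528 + 0.25·270 + 97) = 0.800

0.800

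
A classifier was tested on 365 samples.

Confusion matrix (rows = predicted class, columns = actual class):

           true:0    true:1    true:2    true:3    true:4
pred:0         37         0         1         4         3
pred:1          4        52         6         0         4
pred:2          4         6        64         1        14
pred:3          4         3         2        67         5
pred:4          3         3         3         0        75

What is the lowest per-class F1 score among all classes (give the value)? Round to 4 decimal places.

0.7629

Per-class F1 score (2·TP/(2·TP+FP+FN)):
  0: TP=37, FP=0+1+4+3=8, FN=4+4+4+3=15 → 74/97 = 0.76289
  1: TP=52, FP=4+6+0+4=14, FN=0+6+3+3=12 → 104/130 = 0.80000
  2: TP=64, FP=4+6+1+14=25, FN=1+6+2+3=12 → 128/165 = 0.77576
  3: TP=67, FP=4+3+2+5=14, FN=4+0+1+0=5 → 134/153 = 0.87582
  4: TP=75, FP=3+3+3+0=9, FN=3+4+14+5=26 → 150/185 = 0.81081
Lowest is class '0' with F1 score = 0.7629.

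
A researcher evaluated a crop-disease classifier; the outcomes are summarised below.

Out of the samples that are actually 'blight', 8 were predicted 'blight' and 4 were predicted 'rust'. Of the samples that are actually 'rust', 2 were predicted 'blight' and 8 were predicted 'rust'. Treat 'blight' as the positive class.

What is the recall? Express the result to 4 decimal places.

0.6667

Recall = TP/(TP+FN) = 8/(8+4) = 8/12 = 0.6667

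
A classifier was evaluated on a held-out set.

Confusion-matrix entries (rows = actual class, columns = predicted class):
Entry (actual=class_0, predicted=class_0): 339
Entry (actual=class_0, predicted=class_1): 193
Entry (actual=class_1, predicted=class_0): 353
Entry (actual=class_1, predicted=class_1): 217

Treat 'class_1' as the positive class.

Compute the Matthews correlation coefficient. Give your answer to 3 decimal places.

MCC = (TP·TN − FP·FN) / √((TP+FP)(TP+FN)(TN+FP)(TN+FN))
Numerator = 217·339 − 193·353 = 5434
Denominator = √(410·570·532·692) = √86035252800 = 293317.6653
MCC = 5434 / 293317.6653 = 0.019

0.019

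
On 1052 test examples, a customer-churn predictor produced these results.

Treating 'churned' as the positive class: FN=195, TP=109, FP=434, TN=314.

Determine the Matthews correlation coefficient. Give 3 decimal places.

-0.201

MCC = (TP·TN − FP·FN) / √((TP+FP)(TP+FN)(TN+FP)(TN+FN))
Numerator = 109·314 − 434·195 = -50404
Denominator = √(543·304·748·509) = √62848192704 = 250695.4182
MCC = -50404 / 250695.4182 = -0.201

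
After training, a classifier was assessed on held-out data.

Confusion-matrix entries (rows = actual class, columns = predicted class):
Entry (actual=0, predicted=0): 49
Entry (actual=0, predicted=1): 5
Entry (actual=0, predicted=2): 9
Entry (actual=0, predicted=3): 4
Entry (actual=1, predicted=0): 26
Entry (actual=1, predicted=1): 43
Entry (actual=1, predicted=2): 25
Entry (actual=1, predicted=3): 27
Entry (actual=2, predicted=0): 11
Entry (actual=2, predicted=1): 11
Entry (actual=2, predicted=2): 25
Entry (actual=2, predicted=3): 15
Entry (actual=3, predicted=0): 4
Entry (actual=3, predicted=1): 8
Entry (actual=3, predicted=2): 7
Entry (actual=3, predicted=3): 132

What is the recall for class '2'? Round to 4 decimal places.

0.4032

recall = TP/(TP+FN).
2: TP=25, FN=11+11+15=37 → 25/62 = 0.40323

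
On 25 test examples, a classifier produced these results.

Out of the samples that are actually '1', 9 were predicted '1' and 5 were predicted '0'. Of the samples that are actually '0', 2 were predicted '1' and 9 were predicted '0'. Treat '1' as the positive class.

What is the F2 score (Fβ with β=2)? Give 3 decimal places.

Fβ = (1+β²)·TP / ((1+β²)·TP + β²·FN + FP), with β²=4
= 5·9 / (5·9 + 4·5 + 2) = 0.672

0.672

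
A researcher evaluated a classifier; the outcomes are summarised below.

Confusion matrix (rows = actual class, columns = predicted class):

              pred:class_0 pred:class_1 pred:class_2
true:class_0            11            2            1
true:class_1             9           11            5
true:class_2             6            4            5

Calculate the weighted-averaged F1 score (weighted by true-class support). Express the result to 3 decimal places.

Per-class F1 score (2·TP/(2·TP+FP+FN)):
  class_0: TP=11, FP=9+6=15, FN=2+1=3 → 22/40 = 0.5500
  class_1: TP=11, FP=2+4=6, FN=9+5=14 → 22/42 = 0.5238
  class_2: TP=5, FP=1+5=6, FN=6+4=10 → 10/26 = 0.3846
Weighted-F1 score = Σ (supportᵢ/N)·F1 scoreᵢ with N=54: (14/54)·0.5500 + (25/54)·0.5238 + (15/54)·0.3846 = 0.492

0.492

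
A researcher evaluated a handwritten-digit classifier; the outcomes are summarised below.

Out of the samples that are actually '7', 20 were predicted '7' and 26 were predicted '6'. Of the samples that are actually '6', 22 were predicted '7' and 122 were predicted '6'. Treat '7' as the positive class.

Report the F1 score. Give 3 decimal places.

Precision = TP/(TP+FP) = 20/42 = 0.4762
Recall = TP/(TP+FN) = 20/46 = 0.4348
F1 = 2·TP/(2·TP+FP+FN) = 40/88 = 0.455

0.455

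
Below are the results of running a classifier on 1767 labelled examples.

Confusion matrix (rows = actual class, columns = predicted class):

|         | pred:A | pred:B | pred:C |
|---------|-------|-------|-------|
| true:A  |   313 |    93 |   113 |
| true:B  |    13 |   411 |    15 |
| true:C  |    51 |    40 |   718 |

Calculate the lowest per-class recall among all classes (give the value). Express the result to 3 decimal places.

0.603

Per-class recall (TP/(TP+FN)):
  A: TP=313, FN=93+113=206 → 313/519 = 0.6031
  B: TP=411, FN=13+15=28 → 411/439 = 0.9362
  C: TP=718, FN=51+40=91 → 718/809 = 0.8875
Lowest is class 'A' with recall = 0.603.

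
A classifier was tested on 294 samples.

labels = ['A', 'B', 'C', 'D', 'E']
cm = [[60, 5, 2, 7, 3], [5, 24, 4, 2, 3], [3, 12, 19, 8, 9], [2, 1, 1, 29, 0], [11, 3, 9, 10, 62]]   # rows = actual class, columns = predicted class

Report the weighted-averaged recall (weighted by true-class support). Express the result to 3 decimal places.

0.660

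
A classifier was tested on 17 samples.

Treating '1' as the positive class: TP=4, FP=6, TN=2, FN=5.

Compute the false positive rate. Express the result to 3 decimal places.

FPR = FP/(FP+TN) = 6/(6+2) = 0.750

0.750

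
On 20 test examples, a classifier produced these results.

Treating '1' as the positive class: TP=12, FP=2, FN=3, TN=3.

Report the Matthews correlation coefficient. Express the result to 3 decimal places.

0.378

MCC = (TP·TN − FP·FN) / √((TP+FP)(TP+FN)(TN+FP)(TN+FN))
Numerator = 12·3 − 2·3 = 30
Denominator = √(14·15·5·6) = √6300 = 79.3725
MCC = 30 / 79.3725 = 0.378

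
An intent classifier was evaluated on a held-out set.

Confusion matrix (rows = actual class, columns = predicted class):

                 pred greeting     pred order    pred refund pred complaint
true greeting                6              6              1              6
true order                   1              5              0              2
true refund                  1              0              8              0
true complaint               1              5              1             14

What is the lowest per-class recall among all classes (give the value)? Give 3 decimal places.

Per-class recall (TP/(TP+FN)):
  greeting: TP=6, FN=6+1+6=13 → 6/19 = 0.3158
  order: TP=5, FN=1+0+2=3 → 5/8 = 0.6250
  refund: TP=8, FN=1+0+0=1 → 8/9 = 0.8889
  complaint: TP=14, FN=1+5+1=7 → 14/21 = 0.6667
Lowest is class 'greeting' with recall = 0.316.

0.316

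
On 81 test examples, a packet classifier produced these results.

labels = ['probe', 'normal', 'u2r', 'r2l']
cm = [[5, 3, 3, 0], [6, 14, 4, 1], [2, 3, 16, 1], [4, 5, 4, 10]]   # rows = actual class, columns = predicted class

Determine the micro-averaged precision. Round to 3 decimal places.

Micro-averaging pools counts across classes: ΣTP=45, ΣFP=36, ΣFN=36.
Micro-precision = TP/(TP+FP) on pooled counts = 0.556 (equals overall accuracy in single-label multiclass).

0.556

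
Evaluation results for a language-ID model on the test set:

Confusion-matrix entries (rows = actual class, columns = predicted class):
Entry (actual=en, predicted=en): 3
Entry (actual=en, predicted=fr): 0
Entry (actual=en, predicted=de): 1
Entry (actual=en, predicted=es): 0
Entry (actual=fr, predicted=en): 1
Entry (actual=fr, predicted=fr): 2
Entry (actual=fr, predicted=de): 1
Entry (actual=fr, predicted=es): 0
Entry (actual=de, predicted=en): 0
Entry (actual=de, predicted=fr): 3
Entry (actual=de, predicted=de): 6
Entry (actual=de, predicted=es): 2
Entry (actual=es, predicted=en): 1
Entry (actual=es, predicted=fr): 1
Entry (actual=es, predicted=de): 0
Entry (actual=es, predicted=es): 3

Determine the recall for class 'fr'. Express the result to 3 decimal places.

Take TP from the diagonal, FP from the rest of the 'fr' prediction marginal, FN from the rest of the 'fr' actual marginal.
recall = TP/(TP+FN).
fr: TP=2, FN=1+1+0=2 → 2/4 = 0.5000

0.500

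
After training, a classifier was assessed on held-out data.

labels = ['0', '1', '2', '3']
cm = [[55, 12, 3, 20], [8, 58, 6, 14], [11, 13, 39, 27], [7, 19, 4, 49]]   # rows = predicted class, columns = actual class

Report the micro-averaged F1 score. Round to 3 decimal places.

0.583

Micro-averaging pools counts across classes: ΣTP=201, ΣFP=144, ΣFN=144.
Micro-F1 score = 2·TP/(2·TP+FP+FN) on pooled counts = 0.583 (equals overall accuracy in single-label multiclass).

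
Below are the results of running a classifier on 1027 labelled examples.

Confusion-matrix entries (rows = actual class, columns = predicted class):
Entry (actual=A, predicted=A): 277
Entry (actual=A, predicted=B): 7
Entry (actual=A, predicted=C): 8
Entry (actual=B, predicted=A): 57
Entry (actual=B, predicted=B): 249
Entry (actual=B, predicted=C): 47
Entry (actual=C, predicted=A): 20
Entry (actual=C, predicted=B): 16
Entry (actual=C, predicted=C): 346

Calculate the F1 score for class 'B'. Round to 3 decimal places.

0.797

F1 score = 2·TP/(2·TP+FP+FN).
B: TP=249, FP=7+16=23, FN=57+47=104 → 498/625 = 0.7968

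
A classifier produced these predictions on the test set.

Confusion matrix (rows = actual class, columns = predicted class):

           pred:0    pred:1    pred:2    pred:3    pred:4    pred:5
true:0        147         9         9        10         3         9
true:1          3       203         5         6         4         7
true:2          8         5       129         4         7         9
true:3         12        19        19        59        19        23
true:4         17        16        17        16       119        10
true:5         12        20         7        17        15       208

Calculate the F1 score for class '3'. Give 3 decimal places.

0.449

Treat '3' as positive and all other classes as negative.
F1 score = 2·TP/(2·TP+FP+FN).
3: TP=59, FP=10+6+4+16+17=53, FN=12+19+19+19+23=92 → 118/263 = 0.4487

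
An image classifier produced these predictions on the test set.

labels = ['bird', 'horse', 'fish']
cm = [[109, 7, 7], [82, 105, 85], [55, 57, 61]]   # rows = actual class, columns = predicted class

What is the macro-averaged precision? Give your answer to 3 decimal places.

Per-class precision (TP/(TP+FP)):
  bird: TP=109, FP=82+55=137 → 109/246 = 0.4431
  horse: TP=105, FP=7+57=64 → 105/169 = 0.6213
  fish: TP=61, FP=7+85=92 → 61/153 = 0.3987
Macro-precision = mean = (0.4431 + 0.6213 + 0.3987) / 3 = 0.488

0.488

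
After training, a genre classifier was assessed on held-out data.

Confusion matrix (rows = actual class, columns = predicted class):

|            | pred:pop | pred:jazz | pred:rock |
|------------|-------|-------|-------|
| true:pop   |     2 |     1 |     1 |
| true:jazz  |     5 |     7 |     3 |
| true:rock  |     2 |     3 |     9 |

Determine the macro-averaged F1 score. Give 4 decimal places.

Per-class F1 score (2·TP/(2·TP+FP+FN)):
  pop: TP=2, FP=5+2=7, FN=1+1=2 → 4/13 = 0.30769
  jazz: TP=7, FP=1+3=4, FN=5+3=8 → 14/26 = 0.53846
  rock: TP=9, FP=1+3=4, FN=2+3=5 → 18/27 = 0.66667
Macro-F1 score = mean = (0.30769 + 0.53846 + 0.66667) / 3 = 0.5043

0.5043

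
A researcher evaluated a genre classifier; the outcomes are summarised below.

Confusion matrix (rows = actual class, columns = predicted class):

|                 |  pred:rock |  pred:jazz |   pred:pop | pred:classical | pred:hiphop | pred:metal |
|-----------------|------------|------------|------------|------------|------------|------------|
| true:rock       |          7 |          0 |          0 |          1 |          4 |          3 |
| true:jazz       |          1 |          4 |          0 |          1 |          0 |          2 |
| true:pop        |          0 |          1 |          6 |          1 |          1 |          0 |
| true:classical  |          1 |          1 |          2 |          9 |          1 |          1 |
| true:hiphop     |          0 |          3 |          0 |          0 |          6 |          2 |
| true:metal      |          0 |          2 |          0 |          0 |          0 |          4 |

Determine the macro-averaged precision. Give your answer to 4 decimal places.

Per-class precision (TP/(TP+FP)):
  rock: TP=7, FP=1+0+1+0+0=2 → 7/9 = 0.77778
  jazz: TP=4, FP=0+1+1+3+2=7 → 4/11 = 0.36364
  pop: TP=6, FP=0+0+2+0+0=2 → 6/8 = 0.75000
  classical: TP=9, FP=1+1+1+0+0=3 → 9/12 = 0.75000
  hiphop: TP=6, FP=4+0+1+1+0=6 → 6/12 = 0.50000
  metal: TP=4, FP=3+2+0+1+2=8 → 4/12 = 0.33333
Macro-precision = mean = (0.77778 + 0.36364 + 0.75000 + 0.75000 + 0.50000 + 0.33333) / 6 = 0.5791

0.5791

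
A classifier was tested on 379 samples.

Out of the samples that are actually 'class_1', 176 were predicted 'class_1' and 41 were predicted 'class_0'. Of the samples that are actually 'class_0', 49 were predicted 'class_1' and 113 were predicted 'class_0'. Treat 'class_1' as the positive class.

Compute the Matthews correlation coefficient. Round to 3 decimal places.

0.512

MCC = (TP·TN − FP·FN) / √((TP+FP)(TP+FN)(TN+FP)(TN+FN))
Numerator = 176·113 − 49·41 = 17879
Denominator = √(225·217·162·154) = √1218086100 = 34901.0902
MCC = 17879 / 34901.0902 = 0.512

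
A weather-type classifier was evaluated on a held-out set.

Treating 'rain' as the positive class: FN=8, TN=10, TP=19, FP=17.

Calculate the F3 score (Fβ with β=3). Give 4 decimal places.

0.6810

Fβ = (1+β²)·TP / ((1+β²)·TP + β²·FN + FP), with β²=9
= 10·19 / (10·19 + 9·8 + 17) = 0.6810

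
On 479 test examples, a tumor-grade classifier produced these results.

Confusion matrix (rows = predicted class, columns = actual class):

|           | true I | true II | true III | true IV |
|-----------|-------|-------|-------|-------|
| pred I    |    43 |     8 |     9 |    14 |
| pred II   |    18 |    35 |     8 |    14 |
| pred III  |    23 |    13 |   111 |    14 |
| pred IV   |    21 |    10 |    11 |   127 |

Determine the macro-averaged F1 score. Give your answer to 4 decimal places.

0.6171

Per-class F1 score (2·TP/(2·TP+FP+FN)):
  I: TP=43, FP=8+9+14=31, FN=18+23+21=62 → 86/179 = 0.48045
  II: TP=35, FP=18+8+14=40, FN=8+13+10=31 → 70/141 = 0.49645
  III: TP=111, FP=23+13+14=50, FN=9+8+11=28 → 222/300 = 0.74000
  IV: TP=127, FP=21+10+11=42, FN=14+14+14=42 → 254/338 = 0.75148
Macro-F1 score = mean = (0.48045 + 0.49645 + 0.74000 + 0.75148) / 4 = 0.6171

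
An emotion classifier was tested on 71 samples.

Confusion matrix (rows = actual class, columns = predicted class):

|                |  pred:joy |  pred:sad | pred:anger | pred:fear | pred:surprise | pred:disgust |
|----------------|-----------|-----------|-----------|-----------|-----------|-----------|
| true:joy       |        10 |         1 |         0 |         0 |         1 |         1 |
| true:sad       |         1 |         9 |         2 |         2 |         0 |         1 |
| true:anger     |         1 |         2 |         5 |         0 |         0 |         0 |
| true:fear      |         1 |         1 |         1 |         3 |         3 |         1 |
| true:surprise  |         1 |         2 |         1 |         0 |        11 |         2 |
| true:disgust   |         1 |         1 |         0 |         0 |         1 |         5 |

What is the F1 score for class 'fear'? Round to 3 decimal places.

0.400

One-vs-rest for 'fear': TP = diagonal; FP = other classes predicted 'fear'; FN = 'fear' predicted as other.
F1 score = 2·TP/(2·TP+FP+FN).
fear: TP=3, FP=0+2+0+0+0=2, FN=1+1+1+3+1=7 → 6/15 = 0.4000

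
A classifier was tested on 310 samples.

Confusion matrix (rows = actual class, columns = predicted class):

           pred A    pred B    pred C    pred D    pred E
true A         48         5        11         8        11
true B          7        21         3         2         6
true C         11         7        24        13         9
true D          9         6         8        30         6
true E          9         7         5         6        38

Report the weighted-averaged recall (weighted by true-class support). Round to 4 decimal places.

Per-class recall (TP/(TP+FN)):
  A: TP=48, FN=5+11+8+11=35 → 48/83 = 0.57831
  B: TP=21, FN=7+3+2+6=18 → 21/39 = 0.53846
  C: TP=24, FN=11+7+13+9=40 → 24/64 = 0.37500
  D: TP=30, FN=9+6+8+6=29 → 30/59 = 0.50847
  E: TP=38, FN=9+7+5+6=27 → 38/65 = 0.58462
Weighted-recall = Σ (supportᵢ/N)·recallᵢ with N=310: (83/310)·0.57831 + (39/310)·0.53846 + (64/310)·0.37500 + (59/310)·0.50847 + (65/310)·0.58462 = 0.5194

0.5194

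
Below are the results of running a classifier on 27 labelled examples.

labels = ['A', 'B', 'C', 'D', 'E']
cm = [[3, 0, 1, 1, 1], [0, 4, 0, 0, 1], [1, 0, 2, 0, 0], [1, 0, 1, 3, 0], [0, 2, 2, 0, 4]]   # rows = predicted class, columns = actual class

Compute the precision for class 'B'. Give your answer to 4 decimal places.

0.8000

One-vs-rest for 'B': TP = diagonal; FP = other classes predicted 'B'; FN = 'B' predicted as other.
precision = TP/(TP+FP).
B: TP=4, FP=0+0+0+1=1 → 4/5 = 0.80000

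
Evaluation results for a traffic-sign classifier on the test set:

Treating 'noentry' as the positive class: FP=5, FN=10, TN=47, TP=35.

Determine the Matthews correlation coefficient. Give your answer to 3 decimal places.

0.691

MCC = (TP·TN − FP·FN) / √((TP+FP)(TP+FN)(TN+FP)(TN+FN))
Numerator = 35·47 − 5·10 = 1595
Denominator = √(40·45·52·57) = √5335200 = 2309.8052
MCC = 1595 / 2309.8052 = 0.691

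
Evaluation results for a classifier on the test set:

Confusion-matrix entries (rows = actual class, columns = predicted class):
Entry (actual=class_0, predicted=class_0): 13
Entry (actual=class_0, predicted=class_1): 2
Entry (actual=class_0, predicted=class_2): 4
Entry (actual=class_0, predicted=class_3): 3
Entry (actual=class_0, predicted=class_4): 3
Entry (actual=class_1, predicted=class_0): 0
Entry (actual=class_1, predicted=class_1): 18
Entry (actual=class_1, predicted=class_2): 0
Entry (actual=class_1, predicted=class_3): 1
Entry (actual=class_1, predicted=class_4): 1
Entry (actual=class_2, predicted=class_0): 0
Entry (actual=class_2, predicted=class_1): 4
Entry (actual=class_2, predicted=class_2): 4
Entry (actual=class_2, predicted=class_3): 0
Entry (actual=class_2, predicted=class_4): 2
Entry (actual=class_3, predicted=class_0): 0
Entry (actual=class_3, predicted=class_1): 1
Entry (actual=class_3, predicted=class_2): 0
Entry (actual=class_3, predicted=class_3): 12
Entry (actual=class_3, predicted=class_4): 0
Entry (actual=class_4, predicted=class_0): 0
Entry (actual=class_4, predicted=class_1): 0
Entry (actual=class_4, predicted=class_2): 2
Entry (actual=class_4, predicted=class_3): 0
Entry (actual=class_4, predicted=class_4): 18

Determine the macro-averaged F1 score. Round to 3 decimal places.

Per-class F1 score (2·TP/(2·TP+FP+FN)):
  class_0: TP=13, FP=0+0+0+0=0, FN=2+4+3+3=12 → 26/38 = 0.6842
  class_1: TP=18, FP=2+4+1+0=7, FN=0+0+1+1=2 → 36/45 = 0.8000
  class_2: TP=4, FP=4+0+0+2=6, FN=0+4+0+2=6 → 8/20 = 0.4000
  class_3: TP=12, FP=3+1+0+0=4, FN=0+1+0+0=1 → 24/29 = 0.8276
  class_4: TP=18, FP=3+1+2+0=6, FN=0+0+2+0=2 → 36/44 = 0.8182
Macro-F1 score = mean = (0.6842 + 0.8000 + 0.4000 + 0.8276 + 0.8182) / 5 = 0.706

0.706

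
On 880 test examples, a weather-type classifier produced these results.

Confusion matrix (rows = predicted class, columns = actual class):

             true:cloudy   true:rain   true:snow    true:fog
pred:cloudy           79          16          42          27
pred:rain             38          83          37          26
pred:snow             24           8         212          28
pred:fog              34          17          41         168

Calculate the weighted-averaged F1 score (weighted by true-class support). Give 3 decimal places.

Per-class F1 score (2·TP/(2·TP+FP+FN)):
  cloudy: TP=79, FP=16+42+27=85, FN=38+24+34=96 → 158/339 = 0.4661
  rain: TP=83, FP=38+37+26=101, FN=16+8+17=41 → 166/308 = 0.5390
  snow: TP=212, FP=24+8+28=60, FN=42+37+41=120 → 424/604 = 0.7020
  fog: TP=168, FP=34+17+41=92, FN=27+26+28=81 → 336/509 = 0.6601
Weighted-F1 score = Σ (supportᵢ/N)·F1 scoreᵢ with N=880: (175/880)·0.4661 + (124/880)·0.5390 + (332/880)·0.7020 + (249/880)·0.6601 = 0.620

0.620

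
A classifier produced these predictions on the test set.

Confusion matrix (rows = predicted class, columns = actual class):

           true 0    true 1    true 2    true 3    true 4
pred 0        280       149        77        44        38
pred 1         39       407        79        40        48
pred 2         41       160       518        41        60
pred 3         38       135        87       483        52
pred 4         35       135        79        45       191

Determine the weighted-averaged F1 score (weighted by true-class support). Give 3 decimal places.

0.566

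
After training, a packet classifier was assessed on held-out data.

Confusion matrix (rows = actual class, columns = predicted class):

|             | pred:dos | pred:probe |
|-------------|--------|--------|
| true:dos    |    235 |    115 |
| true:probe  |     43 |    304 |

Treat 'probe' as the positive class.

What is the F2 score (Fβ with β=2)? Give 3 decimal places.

0.841

Fβ = (1+β²)·TP / ((1+β²)·TP + β²·FN + FP), with β²=4
= 5·304 / (5·304 + 4·43 + 115) = 0.841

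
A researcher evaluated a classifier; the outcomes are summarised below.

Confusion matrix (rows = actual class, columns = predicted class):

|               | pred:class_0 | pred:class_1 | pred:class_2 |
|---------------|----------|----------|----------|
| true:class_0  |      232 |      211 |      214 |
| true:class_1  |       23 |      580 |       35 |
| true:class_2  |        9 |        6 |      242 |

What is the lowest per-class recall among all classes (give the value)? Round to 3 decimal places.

Per-class recall (TP/(TP+FN)):
  class_0: TP=232, FN=211+214=425 → 232/657 = 0.3531
  class_1: TP=580, FN=23+35=58 → 580/638 = 0.9091
  class_2: TP=242, FN=9+6=15 → 242/257 = 0.9416
Lowest is class 'class_0' with recall = 0.353.

0.353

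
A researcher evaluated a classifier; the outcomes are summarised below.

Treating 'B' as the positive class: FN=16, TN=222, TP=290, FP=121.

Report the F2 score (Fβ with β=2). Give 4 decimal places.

Fβ = (1+β²)·TP / ((1+β²)·TP + β²·FN + FP), with β²=4
= 5·290 / (5·290 + 4·16 + 121) = 0.8869

0.8869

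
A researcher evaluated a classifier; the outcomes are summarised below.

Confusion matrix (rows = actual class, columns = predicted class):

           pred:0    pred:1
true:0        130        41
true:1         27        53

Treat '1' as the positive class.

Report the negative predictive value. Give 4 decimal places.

0.8280

NPV = TN/(TN+FN) = 130/(130+27) = 0.8280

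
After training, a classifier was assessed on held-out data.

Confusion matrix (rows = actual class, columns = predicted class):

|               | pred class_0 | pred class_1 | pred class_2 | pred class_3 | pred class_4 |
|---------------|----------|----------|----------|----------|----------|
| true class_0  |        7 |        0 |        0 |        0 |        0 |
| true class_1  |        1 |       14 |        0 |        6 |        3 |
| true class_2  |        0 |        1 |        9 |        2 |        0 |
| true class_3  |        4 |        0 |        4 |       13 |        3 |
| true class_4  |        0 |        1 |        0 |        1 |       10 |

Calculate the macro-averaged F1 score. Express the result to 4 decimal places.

Per-class F1 score (2·TP/(2·TP+FP+FN)):
  class_0: TP=7, FP=1+0+4+0=5, FN=0+0+0+0=0 → 14/19 = 0.73684
  class_1: TP=14, FP=0+1+0+1=2, FN=1+0+6+3=10 → 28/40 = 0.70000
  class_2: TP=9, FP=0+0+4+0=4, FN=0+1+2+0=3 → 18/25 = 0.72000
  class_3: TP=13, FP=0+6+2+1=9, FN=4+0+4+3=11 → 26/46 = 0.56522
  class_4: TP=10, FP=0+3+0+3=6, FN=0+1+0+1=2 → 20/28 = 0.71429
Macro-F1 score = mean = (0.73684 + 0.70000 + 0.72000 + 0.56522 + 0.71429) / 5 = 0.6873

0.6873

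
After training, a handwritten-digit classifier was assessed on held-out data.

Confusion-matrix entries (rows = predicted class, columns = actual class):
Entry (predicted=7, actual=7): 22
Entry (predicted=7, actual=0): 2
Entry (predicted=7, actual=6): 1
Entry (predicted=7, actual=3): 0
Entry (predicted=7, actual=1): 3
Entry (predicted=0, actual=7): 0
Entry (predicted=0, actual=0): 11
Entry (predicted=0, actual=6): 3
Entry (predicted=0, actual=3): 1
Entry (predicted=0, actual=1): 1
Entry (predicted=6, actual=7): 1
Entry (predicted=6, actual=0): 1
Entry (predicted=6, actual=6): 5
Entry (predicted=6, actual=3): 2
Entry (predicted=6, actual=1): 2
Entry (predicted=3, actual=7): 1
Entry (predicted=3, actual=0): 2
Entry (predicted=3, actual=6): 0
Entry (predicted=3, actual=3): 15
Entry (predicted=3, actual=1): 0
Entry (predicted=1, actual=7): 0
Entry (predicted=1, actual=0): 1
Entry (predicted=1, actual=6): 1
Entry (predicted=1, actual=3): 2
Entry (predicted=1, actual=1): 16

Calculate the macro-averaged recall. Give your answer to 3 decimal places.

0.708

Per-class recall (TP/(TP+FN)):
  7: TP=22, FN=0+1+1+0=2 → 22/24 = 0.9167
  0: TP=11, FN=2+1+2+1=6 → 11/17 = 0.6471
  6: TP=5, FN=1+3+0+1=5 → 5/10 = 0.5000
  3: TP=15, FN=0+1+2+2=5 → 15/20 = 0.7500
  1: TP=16, FN=3+1+2+0=6 → 16/22 = 0.7273
Macro-recall = mean = (0.9167 + 0.6471 + 0.5000 + 0.7500 + 0.7273) / 5 = 0.708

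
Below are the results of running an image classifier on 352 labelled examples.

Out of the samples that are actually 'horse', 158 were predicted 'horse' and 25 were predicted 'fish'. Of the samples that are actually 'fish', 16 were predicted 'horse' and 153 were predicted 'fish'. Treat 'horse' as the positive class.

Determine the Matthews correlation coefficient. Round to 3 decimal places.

0.768

MCC = (TP·TN − FP·FN) / √((TP+FP)(TP+FN)(TN+FP)(TN+FN))
Numerator = 158·153 − 16·25 = 23774
Denominator = √(174·183·169·178) = √957871044 = 30949.4918
MCC = 23774 / 30949.4918 = 0.768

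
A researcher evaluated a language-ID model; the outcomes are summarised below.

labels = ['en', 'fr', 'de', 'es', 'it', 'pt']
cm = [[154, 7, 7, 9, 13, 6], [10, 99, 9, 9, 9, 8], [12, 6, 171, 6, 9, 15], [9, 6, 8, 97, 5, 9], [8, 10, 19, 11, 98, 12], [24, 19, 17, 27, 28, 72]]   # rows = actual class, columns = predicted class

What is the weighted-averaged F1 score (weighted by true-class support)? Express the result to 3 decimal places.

0.658

Per-class F1 score (2·TP/(2·TP+FP+FN)):
  en: TP=154, FP=10+12+9+8+24=63, FN=7+7+9+13+6=42 → 308/413 = 0.7458
  fr: TP=99, FP=7+6+6+10+19=48, FN=10+9+9+9+8=45 → 198/291 = 0.6804
  de: TP=171, FP=7+9+8+19+17=60, FN=12+6+6+9+15=48 → 342/450 = 0.7600
  es: TP=97, FP=9+9+6+11+27=62, FN=9+6+8+5+9=37 → 194/293 = 0.6621
  it: TP=98, FP=13+9+9+5+28=64, FN=8+10+19+11+12=60 → 196/320 = 0.6125
  pt: TP=72, FP=6+8+15+9+12=50, FN=24+19+17+27+28=115 → 144/309 = 0.4660
Weighted-F1 score = Σ (supportᵢ/N)·F1 scoreᵢ with N=1038: (196/1038)·0.7458 + (144/1038)·0.6804 + (219/1038)·0.7600 + (134/1038)·0.6621 + (158/1038)·0.6125 + (187/1038)·0.4660 = 0.658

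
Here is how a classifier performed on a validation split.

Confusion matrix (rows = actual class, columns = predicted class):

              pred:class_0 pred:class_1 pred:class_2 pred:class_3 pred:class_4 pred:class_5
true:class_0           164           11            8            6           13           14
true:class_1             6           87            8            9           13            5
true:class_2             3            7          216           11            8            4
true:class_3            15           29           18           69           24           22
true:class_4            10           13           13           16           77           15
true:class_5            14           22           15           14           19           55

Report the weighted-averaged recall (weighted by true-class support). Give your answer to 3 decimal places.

Per-class recall (TP/(TP+FN)):
  class_0: TP=164, FN=11+8+6+13+14=52 → 164/216 = 0.7593
  class_1: TP=87, FN=6+8+9+13+5=41 → 87/128 = 0.6797
  class_2: TP=216, FN=3+7+11+8+4=33 → 216/249 = 0.8675
  class_3: TP=69, FN=15+29+18+24+22=108 → 69/177 = 0.3898
  class_4: TP=77, FN=10+13+13+16+15=67 → 77/144 = 0.5347
  class_5: TP=55, FN=14+22+15+14+19=84 → 55/139 = 0.3957
Weighted-recall = Σ (supportᵢ/N)·recallᵢ with N=1053: (216/1053)·0.7593 + (128/1053)·0.6797 + (249/1053)·0.8675 + (177/1053)·0.3898 + (144/1053)·0.5347 + (139/1053)·0.3957 = 0.634

0.634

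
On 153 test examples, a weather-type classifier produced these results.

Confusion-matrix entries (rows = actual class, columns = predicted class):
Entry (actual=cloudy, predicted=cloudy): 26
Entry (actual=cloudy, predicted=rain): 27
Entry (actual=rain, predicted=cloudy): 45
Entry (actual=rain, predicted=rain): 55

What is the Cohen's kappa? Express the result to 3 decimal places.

Observed agreement pₒ = trace/N = 81/153 = 0.5294
Expected agreement pₑ = Σ (rowᵢ·colᵢ)/N² = (53·71 + 100·82)/153² = 0.5110
κ = (pₒ − pₑ)/(1 − pₑ) = (0.5294 − 0.5110)/(1 − 0.5110) = 0.038

0.038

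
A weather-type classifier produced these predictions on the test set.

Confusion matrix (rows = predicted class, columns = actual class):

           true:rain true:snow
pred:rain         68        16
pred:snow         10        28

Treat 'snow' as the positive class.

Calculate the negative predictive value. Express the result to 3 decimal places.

NPV = TN/(TN+FN) = 68/(68+16) = 0.810

0.810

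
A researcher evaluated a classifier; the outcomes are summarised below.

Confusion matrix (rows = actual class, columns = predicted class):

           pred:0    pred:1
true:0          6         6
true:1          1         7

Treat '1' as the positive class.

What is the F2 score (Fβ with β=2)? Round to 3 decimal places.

0.778

Fβ = (1+β²)·TP / ((1+β²)·TP + β²·FN + FP), with β²=4
= 5·7 / (5·7 + 4·1 + 6) = 0.778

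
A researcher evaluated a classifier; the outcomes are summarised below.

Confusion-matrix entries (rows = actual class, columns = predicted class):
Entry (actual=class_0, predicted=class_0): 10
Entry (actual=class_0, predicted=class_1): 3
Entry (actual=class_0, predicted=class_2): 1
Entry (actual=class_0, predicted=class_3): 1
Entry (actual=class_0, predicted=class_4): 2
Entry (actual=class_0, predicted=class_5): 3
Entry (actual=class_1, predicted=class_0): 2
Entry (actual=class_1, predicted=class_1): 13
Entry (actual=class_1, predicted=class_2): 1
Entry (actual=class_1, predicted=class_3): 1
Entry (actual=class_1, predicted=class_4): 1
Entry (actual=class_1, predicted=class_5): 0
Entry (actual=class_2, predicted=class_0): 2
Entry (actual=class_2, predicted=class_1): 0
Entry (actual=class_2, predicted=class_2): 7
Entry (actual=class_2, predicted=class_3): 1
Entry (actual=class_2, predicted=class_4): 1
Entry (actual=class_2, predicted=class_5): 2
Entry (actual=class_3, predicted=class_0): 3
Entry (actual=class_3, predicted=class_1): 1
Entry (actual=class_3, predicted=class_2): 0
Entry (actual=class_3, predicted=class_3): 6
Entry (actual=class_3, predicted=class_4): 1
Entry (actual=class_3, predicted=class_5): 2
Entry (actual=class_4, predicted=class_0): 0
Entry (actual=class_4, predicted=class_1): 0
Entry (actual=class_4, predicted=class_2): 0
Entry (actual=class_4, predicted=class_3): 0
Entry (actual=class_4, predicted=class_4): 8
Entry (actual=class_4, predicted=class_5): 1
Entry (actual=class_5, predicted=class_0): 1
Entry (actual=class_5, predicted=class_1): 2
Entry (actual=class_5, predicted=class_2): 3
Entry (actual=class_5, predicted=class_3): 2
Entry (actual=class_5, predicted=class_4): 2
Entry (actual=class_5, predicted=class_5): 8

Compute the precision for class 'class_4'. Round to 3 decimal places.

Take TP from the diagonal, FP from the rest of the 'class_4' prediction marginal, FN from the rest of the 'class_4' actual marginal.
precision = TP/(TP+FP).
class_4: TP=8, FP=2+1+1+1+2=7 → 8/15 = 0.5333

0.533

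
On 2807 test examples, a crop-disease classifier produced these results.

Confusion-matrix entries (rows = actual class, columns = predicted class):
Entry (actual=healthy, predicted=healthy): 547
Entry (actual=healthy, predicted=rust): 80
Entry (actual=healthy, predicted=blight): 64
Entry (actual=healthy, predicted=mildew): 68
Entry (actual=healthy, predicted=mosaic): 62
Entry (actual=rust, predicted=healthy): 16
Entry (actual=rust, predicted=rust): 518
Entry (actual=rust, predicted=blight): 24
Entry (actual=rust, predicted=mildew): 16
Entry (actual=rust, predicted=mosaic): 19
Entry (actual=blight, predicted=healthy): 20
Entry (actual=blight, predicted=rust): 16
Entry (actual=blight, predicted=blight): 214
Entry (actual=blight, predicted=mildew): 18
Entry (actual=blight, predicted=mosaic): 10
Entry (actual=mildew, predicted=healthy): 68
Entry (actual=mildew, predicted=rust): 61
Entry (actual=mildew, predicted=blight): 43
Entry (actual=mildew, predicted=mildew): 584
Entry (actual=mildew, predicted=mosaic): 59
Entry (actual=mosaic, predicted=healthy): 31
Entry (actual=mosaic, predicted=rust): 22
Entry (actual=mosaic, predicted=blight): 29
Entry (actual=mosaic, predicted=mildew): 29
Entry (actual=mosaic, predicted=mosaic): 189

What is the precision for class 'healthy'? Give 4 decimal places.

Treat 'healthy' as positive and all other classes as negative.
precision = TP/(TP+FP).
healthy: TP=547, FP=16+20+68+31=135 → 547/682 = 0.80205

0.8021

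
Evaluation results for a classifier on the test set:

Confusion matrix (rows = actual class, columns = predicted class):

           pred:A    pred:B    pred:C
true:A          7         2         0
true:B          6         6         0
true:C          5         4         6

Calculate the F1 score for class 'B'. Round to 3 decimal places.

0.500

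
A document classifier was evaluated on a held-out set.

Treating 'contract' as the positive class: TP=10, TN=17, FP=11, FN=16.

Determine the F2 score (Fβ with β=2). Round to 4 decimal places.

0.4000

Fβ = (1+β²)·TP / ((1+β²)·TP + β²·FN + FP), with β²=4
= 5·10 / (5·10 + 4·16 + 11) = 0.4000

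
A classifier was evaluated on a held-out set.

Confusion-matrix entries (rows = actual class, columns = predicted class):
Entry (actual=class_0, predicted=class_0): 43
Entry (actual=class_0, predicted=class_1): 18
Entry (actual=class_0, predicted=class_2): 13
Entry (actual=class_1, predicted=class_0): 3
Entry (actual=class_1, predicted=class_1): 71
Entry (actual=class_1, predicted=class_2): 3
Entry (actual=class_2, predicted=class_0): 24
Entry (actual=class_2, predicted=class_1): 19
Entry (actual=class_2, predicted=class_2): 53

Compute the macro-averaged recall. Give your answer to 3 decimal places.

0.685

Per-class recall (TP/(TP+FN)):
  class_0: TP=43, FN=18+13=31 → 43/74 = 0.5811
  class_1: TP=71, FN=3+3=6 → 71/77 = 0.9221
  class_2: TP=53, FN=24+19=43 → 53/96 = 0.5521
Macro-recall = mean = (0.5811 + 0.9221 + 0.5521) / 3 = 0.685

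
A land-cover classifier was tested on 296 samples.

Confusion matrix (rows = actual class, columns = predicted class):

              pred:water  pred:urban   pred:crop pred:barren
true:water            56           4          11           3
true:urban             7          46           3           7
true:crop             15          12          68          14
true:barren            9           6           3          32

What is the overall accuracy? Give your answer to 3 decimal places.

0.682

Accuracy = trace / total = (56+46+68+32=202) / 296 = 202/296 = 0.682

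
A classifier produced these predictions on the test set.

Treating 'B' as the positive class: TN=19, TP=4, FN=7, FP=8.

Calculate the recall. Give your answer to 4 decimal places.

0.3636

Recall = TP/(TP+FN) = 4/(4+7) = 4/11 = 0.3636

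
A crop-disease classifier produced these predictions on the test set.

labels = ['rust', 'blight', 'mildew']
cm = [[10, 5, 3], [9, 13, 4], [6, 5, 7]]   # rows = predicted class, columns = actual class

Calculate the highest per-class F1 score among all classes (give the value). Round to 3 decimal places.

Per-class F1 score (2·TP/(2·TP+FP+FN)):
  rust: TP=10, FP=5+3=8, FN=9+6=15 → 20/43 = 0.4651
  blight: TP=13, FP=9+4=13, FN=5+5=10 → 26/49 = 0.5306
  mildew: TP=7, FP=6+5=11, FN=3+4=7 → 14/32 = 0.4375
Highest is class 'blight' with F1 score = 0.531.

0.531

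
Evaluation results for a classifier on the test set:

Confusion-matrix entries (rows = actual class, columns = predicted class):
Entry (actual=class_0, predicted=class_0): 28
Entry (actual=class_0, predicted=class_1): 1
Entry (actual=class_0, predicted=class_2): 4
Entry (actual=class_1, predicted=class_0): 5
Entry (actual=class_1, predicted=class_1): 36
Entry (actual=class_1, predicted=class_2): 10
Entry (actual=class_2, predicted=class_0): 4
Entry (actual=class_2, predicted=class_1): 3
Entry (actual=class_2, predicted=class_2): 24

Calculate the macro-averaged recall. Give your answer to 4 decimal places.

0.7762

Per-class recall (TP/(TP+FN)):
  class_0: TP=28, FN=1+4=5 → 28/33 = 0.84848
  class_1: TP=36, FN=5+10=15 → 36/51 = 0.70588
  class_2: TP=24, FN=4+3=7 → 24/31 = 0.77419
Macro-recall = mean = (0.84848 + 0.70588 + 0.77419) / 3 = 0.7762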